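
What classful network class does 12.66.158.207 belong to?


First octet: 12
Binary: 00001100
0xxxxxxx -> Class A (1-126)
Class A, default mask 255.0.0.0 (/8)


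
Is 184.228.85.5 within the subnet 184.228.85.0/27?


Subnet network: 184.228.85.0
Test IP AND mask: 184.228.85.0
Yes, 184.228.85.5 is in 184.228.85.0/27


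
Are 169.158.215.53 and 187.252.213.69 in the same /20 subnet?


Mask: 255.255.240.0
169.158.215.53 AND mask = 169.158.208.0
187.252.213.69 AND mask = 187.252.208.0
No, different subnets (169.158.208.0 vs 187.252.208.0)


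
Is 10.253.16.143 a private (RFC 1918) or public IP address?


RFC 1918 private ranges:
  10.0.0.0/8 (10.0.0.0 - 10.255.255.255)
  172.16.0.0/12 (172.16.0.0 - 172.31.255.255)
  192.168.0.0/16 (192.168.0.0 - 192.168.255.255)
Private (in 10.0.0.0/8)


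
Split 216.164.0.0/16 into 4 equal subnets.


New prefix = 16 + 2 = 18
Each subnet has 16384 addresses
  216.164.0.0/18
  216.164.64.0/18
  216.164.128.0/18
  216.164.192.0/18
Subnets: 216.164.0.0/18, 216.164.64.0/18, 216.164.128.0/18, 216.164.192.0/18


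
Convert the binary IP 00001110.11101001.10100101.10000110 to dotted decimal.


00001110 = 14
11101001 = 233
10100101 = 165
10000110 = 134
IP: 14.233.165.134


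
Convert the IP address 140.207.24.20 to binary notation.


140 = 10001100
207 = 11001111
24 = 00011000
20 = 00010100
Binary: 10001100.11001111.00011000.00010100


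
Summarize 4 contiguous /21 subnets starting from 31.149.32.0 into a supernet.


Original prefix: /21
Number of subnets: 4 = 2^2
New prefix = 21 - 2 = 19
Supernet: 31.149.32.0/19


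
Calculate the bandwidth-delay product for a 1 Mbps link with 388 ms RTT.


BDP = bandwidth * RTT
= 1 Mbps * 388 ms
= 1 * 1e6 * 388 / 1000 bits
= 388000 bits
= 48500 bytes
= 47.3633 KB
BDP = 388000 bits (48500 bytes)


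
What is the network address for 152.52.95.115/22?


IP:   10011000.00110100.01011111.01110011
Mask: 11111111.11111111.11111100.00000000
AND operation:
Net:  10011000.00110100.01011100.00000000
Network: 152.52.92.0/22


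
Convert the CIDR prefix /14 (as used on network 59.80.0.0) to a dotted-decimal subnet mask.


/14 means 14 network bits, 18 host bits
Binary: 11111111111111000000000000000000
Mask: 255.252.0.0


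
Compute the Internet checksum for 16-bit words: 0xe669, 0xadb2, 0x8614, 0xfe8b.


Sum all words (with carry folding):
+ 0xe669 = 0xe669
+ 0xadb2 = 0x941c
+ 0x8614 = 0x1a31
+ 0xfe8b = 0x18bd
One's complement: ~0x18bd
Checksum = 0xe742


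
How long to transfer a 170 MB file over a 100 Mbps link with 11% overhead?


Effective throughput = 100 * (1 - 11/100) = 89 Mbps
File size in Mb = 170 * 8 = 1360 Mb
Time = 1360 / 89
Time = 15.2809 seconds


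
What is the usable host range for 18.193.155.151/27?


Network: 18.193.155.128
Broadcast: 18.193.155.159
First usable = network + 1
Last usable = broadcast - 1
Range: 18.193.155.129 to 18.193.155.158


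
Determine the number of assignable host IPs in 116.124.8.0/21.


Host bits = 32 - 21 = 11
Total addresses = 2^11 = 2048
Usable = total - 2 (network and broadcast)
Usable hosts: 2046


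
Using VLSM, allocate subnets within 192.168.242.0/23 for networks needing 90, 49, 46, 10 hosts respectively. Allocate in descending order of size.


90 hosts -> /25 (126 usable): 192.168.242.0/25
49 hosts -> /26 (62 usable): 192.168.242.128/26
46 hosts -> /26 (62 usable): 192.168.242.192/26
10 hosts -> /28 (14 usable): 192.168.243.0/28
Allocation: 192.168.242.0/25 (90 hosts, 126 usable); 192.168.242.128/26 (49 hosts, 62 usable); 192.168.242.192/26 (46 hosts, 62 usable); 192.168.243.0/28 (10 hosts, 14 usable)


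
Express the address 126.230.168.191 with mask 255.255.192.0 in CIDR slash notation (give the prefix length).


Binary: 11111111.11111111.11000000.00000000
Count leading 1s
Prefix: /18


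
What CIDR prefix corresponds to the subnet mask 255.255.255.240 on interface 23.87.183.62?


Binary: 11111111.11111111.11111111.11110000
Count leading 1s
Prefix: /28


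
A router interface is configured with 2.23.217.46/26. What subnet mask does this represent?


/26 means 26 network bits, 6 host bits
Binary: 11111111111111111111111111000000
Mask: 255.255.255.192


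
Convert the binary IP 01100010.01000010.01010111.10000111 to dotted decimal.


01100010 = 98
01000010 = 66
01010111 = 87
10000111 = 135
IP: 98.66.87.135


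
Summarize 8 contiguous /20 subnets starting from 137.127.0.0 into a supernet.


Original prefix: /20
Number of subnets: 8 = 2^3
New prefix = 20 - 3 = 17
Supernet: 137.127.0.0/17


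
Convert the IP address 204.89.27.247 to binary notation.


204 = 11001100
89 = 01011001
27 = 00011011
247 = 11110111
Binary: 11001100.01011001.00011011.11110111


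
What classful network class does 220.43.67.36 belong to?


First octet: 220
Binary: 11011100
110xxxxx -> Class C (192-223)
Class C, default mask 255.255.255.0 (/24)


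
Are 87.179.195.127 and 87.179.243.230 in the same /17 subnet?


Mask: 255.255.128.0
87.179.195.127 AND mask = 87.179.128.0
87.179.243.230 AND mask = 87.179.128.0
Yes, same subnet (87.179.128.0)


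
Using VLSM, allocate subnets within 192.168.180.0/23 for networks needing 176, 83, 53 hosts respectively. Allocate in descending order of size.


176 hosts -> /24 (254 usable): 192.168.180.0/24
83 hosts -> /25 (126 usable): 192.168.181.0/25
53 hosts -> /26 (62 usable): 192.168.181.128/26
Allocation: 192.168.180.0/24 (176 hosts, 254 usable); 192.168.181.0/25 (83 hosts, 126 usable); 192.168.181.128/26 (53 hosts, 62 usable)


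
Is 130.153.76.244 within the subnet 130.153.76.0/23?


Subnet network: 130.153.76.0
Test IP AND mask: 130.153.76.0
Yes, 130.153.76.244 is in 130.153.76.0/23


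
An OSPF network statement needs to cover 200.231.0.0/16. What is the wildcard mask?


Subnet mask: 255.255.0.0
Wildcard = 255.255.255.255 - subnet mask
255 - 255 = 0
255 - 255 = 0
255 - 0 = 255
255 - 0 = 255
Wildcard: 0.0.255.255


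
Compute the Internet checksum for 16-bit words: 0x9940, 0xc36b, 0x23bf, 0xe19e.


Sum all words (with carry folding):
+ 0x9940 = 0x9940
+ 0xc36b = 0x5cac
+ 0x23bf = 0x806b
+ 0xe19e = 0x620a
One's complement: ~0x620a
Checksum = 0x9df5


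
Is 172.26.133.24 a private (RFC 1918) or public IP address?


RFC 1918 private ranges:
  10.0.0.0/8 (10.0.0.0 - 10.255.255.255)
  172.16.0.0/12 (172.16.0.0 - 172.31.255.255)
  192.168.0.0/16 (192.168.0.0 - 192.168.255.255)
Private (in 172.16.0.0/12)


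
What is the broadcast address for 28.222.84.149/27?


Network: 28.222.84.128/27
Host bits = 5
Set all host bits to 1:
Broadcast: 28.222.84.159


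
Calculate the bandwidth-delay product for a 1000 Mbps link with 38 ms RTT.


BDP = bandwidth * RTT
= 1000 Mbps * 38 ms
= 1000 * 1e6 * 38 / 1000 bits
= 38000000 bits
= 4750000 bytes
= 4638.6719 KB
BDP = 38000000 bits (4750000 bytes)


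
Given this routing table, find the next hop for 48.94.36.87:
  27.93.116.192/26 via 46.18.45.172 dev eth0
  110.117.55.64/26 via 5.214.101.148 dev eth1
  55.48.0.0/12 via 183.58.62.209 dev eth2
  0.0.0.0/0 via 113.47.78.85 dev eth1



Longest prefix match for 48.94.36.87:
  /26 27.93.116.192: no
  /26 110.117.55.64: no
  /12 55.48.0.0: no
  /0 0.0.0.0: MATCH
Selected: next-hop 113.47.78.85 via eth1 (matched /0)


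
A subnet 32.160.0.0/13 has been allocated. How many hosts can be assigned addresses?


Host bits = 32 - 13 = 19
Total addresses = 2^19 = 524288
Usable = total - 2 (network and broadcast)
Usable hosts: 524286


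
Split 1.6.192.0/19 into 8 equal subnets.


New prefix = 19 + 3 = 22
Each subnet has 1024 addresses
  1.6.192.0/22
  1.6.196.0/22
  1.6.200.0/22
  1.6.204.0/22
  1.6.208.0/22
  1.6.212.0/22
  1.6.216.0/22
  1.6.220.0/22
Subnets: 1.6.192.0/22, 1.6.196.0/22, 1.6.200.0/22, 1.6.204.0/22, 1.6.208.0/22, 1.6.212.0/22, 1.6.216.0/22, 1.6.220.0/22


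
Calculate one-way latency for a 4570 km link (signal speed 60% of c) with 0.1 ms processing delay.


Speed = 0.6 * 3e5 km/s = 180000 km/s
Propagation delay = 4570 / 180000 = 0.0254 s = 25.3889 ms
Processing delay = 0.1 ms
Total one-way latency = 25.4889 ms


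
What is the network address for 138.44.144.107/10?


IP:   10001010.00101100.10010000.01101011
Mask: 11111111.11000000.00000000.00000000
AND operation:
Net:  10001010.00000000.00000000.00000000
Network: 138.0.0.0/10


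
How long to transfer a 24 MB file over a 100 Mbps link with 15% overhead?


Effective throughput = 100 * (1 - 15/100) = 85 Mbps
File size in Mb = 24 * 8 = 192 Mb
Time = 192 / 85
Time = 2.2588 seconds


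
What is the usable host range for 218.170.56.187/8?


Network: 218.0.0.0
Broadcast: 218.255.255.255
First usable = network + 1
Last usable = broadcast - 1
Range: 218.0.0.1 to 218.255.255.254


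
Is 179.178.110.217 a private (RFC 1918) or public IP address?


RFC 1918 private ranges:
  10.0.0.0/8 (10.0.0.0 - 10.255.255.255)
  172.16.0.0/12 (172.16.0.0 - 172.31.255.255)
  192.168.0.0/16 (192.168.0.0 - 192.168.255.255)
Public (not in any RFC 1918 range)


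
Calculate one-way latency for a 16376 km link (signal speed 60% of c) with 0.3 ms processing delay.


Speed = 0.6 * 3e5 km/s = 180000 km/s
Propagation delay = 16376 / 180000 = 0.091 s = 90.9778 ms
Processing delay = 0.3 ms
Total one-way latency = 91.2778 ms


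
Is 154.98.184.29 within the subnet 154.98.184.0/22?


Subnet network: 154.98.184.0
Test IP AND mask: 154.98.184.0
Yes, 154.98.184.29 is in 154.98.184.0/22


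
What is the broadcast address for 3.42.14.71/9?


Network: 3.0.0.0/9
Host bits = 23
Set all host bits to 1:
Broadcast: 3.127.255.255


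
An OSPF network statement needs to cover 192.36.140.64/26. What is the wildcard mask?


Subnet mask: 255.255.255.192
Wildcard = 255.255.255.255 - subnet mask
255 - 255 = 0
255 - 255 = 0
255 - 255 = 0
255 - 192 = 63
Wildcard: 0.0.0.63


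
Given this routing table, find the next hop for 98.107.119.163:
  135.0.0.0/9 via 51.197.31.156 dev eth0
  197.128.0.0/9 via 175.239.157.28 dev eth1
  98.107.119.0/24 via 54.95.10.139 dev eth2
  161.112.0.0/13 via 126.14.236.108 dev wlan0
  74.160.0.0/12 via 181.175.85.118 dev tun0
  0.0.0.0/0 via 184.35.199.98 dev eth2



Longest prefix match for 98.107.119.163:
  /9 135.0.0.0: no
  /9 197.128.0.0: no
  /24 98.107.119.0: MATCH
  /13 161.112.0.0: no
  /12 74.160.0.0: no
  /0 0.0.0.0: MATCH
Selected: next-hop 54.95.10.139 via eth2 (matched /24)


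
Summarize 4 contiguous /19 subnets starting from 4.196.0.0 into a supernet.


Original prefix: /19
Number of subnets: 4 = 2^2
New prefix = 19 - 2 = 17
Supernet: 4.196.0.0/17


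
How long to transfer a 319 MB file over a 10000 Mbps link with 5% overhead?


Effective throughput = 10000 * (1 - 5/100) = 9500 Mbps
File size in Mb = 319 * 8 = 2552 Mb
Time = 2552 / 9500
Time = 0.2686 seconds


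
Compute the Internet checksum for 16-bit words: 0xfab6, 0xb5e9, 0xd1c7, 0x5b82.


Sum all words (with carry folding):
+ 0xfab6 = 0xfab6
+ 0xb5e9 = 0xb0a0
+ 0xd1c7 = 0x8268
+ 0x5b82 = 0xddea
One's complement: ~0xddea
Checksum = 0x2215


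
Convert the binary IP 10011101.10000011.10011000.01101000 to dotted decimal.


10011101 = 157
10000011 = 131
10011000 = 152
01101000 = 104
IP: 157.131.152.104


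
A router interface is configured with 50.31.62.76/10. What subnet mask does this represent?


/10 means 10 network bits, 22 host bits
Binary: 11111111110000000000000000000000
Mask: 255.192.0.0


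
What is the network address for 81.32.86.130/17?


IP:   01010001.00100000.01010110.10000010
Mask: 11111111.11111111.10000000.00000000
AND operation:
Net:  01010001.00100000.00000000.00000000
Network: 81.32.0.0/17


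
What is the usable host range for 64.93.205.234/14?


Network: 64.92.0.0
Broadcast: 64.95.255.255
First usable = network + 1
Last usable = broadcast - 1
Range: 64.92.0.1 to 64.95.255.254


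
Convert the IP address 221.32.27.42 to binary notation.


221 = 11011101
32 = 00100000
27 = 00011011
42 = 00101010
Binary: 11011101.00100000.00011011.00101010


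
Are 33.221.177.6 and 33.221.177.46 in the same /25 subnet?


Mask: 255.255.255.128
33.221.177.6 AND mask = 33.221.177.0
33.221.177.46 AND mask = 33.221.177.0
Yes, same subnet (33.221.177.0)


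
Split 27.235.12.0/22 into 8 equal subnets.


New prefix = 22 + 3 = 25
Each subnet has 128 addresses
  27.235.12.0/25
  27.235.12.128/25
  27.235.13.0/25
  27.235.13.128/25
  27.235.14.0/25
  27.235.14.128/25
  27.235.15.0/25
  27.235.15.128/25
Subnets: 27.235.12.0/25, 27.235.12.128/25, 27.235.13.0/25, 27.235.13.128/25, 27.235.14.0/25, 27.235.14.128/25, 27.235.15.0/25, 27.235.15.128/25


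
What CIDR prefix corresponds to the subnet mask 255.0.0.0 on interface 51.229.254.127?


Binary: 11111111.00000000.00000000.00000000
Count leading 1s
Prefix: /8


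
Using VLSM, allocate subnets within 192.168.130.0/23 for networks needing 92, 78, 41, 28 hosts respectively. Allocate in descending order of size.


92 hosts -> /25 (126 usable): 192.168.130.0/25
78 hosts -> /25 (126 usable): 192.168.130.128/25
41 hosts -> /26 (62 usable): 192.168.131.0/26
28 hosts -> /27 (30 usable): 192.168.131.64/27
Allocation: 192.168.130.0/25 (92 hosts, 126 usable); 192.168.130.128/25 (78 hosts, 126 usable); 192.168.131.0/26 (41 hosts, 62 usable); 192.168.131.64/27 (28 hosts, 30 usable)


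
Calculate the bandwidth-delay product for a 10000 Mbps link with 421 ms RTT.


BDP = bandwidth * RTT
= 10000 Mbps * 421 ms
= 10000 * 1e6 * 421 / 1000 bits
= 4210000000 bits
= 526250000 bytes
= 513916.0156 KB
BDP = 4210000000 bits (526250000 bytes)


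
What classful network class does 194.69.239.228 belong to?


First octet: 194
Binary: 11000010
110xxxxx -> Class C (192-223)
Class C, default mask 255.255.255.0 (/24)


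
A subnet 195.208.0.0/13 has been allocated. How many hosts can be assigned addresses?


Host bits = 32 - 13 = 19
Total addresses = 2^19 = 524288
Usable = total - 2 (network and broadcast)
Usable hosts: 524286


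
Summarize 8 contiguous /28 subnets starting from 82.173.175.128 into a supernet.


Original prefix: /28
Number of subnets: 8 = 2^3
New prefix = 28 - 3 = 25
Supernet: 82.173.175.128/25


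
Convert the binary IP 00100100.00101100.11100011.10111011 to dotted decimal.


00100100 = 36
00101100 = 44
11100011 = 227
10111011 = 187
IP: 36.44.227.187


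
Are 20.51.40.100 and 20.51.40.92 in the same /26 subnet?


Mask: 255.255.255.192
20.51.40.100 AND mask = 20.51.40.64
20.51.40.92 AND mask = 20.51.40.64
Yes, same subnet (20.51.40.64)


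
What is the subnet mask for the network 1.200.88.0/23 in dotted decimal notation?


/23 means 23 network bits, 9 host bits
Binary: 11111111111111111111111000000000
Mask: 255.255.254.0


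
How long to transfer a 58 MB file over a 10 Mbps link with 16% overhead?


Effective throughput = 10 * (1 - 16/100) = 8.4 Mbps
File size in Mb = 58 * 8 = 464 Mb
Time = 464 / 8.4
Time = 55.2381 seconds


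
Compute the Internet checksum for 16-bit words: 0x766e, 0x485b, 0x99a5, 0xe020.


Sum all words (with carry folding):
+ 0x766e = 0x766e
+ 0x485b = 0xbec9
+ 0x99a5 = 0x586f
+ 0xe020 = 0x3890
One's complement: ~0x3890
Checksum = 0xc76f


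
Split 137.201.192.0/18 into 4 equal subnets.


New prefix = 18 + 2 = 20
Each subnet has 4096 addresses
  137.201.192.0/20
  137.201.208.0/20
  137.201.224.0/20
  137.201.240.0/20
Subnets: 137.201.192.0/20, 137.201.208.0/20, 137.201.224.0/20, 137.201.240.0/20


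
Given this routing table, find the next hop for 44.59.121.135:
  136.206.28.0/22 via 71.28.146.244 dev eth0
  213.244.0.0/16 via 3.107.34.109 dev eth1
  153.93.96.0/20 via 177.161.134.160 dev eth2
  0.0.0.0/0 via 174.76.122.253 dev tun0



Longest prefix match for 44.59.121.135:
  /22 136.206.28.0: no
  /16 213.244.0.0: no
  /20 153.93.96.0: no
  /0 0.0.0.0: MATCH
Selected: next-hop 174.76.122.253 via tun0 (matched /0)


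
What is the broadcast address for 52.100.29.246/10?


Network: 52.64.0.0/10
Host bits = 22
Set all host bits to 1:
Broadcast: 52.127.255.255


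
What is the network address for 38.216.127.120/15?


IP:   00100110.11011000.01111111.01111000
Mask: 11111111.11111110.00000000.00000000
AND operation:
Net:  00100110.11011000.00000000.00000000
Network: 38.216.0.0/15


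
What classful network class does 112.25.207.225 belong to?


First octet: 112
Binary: 01110000
0xxxxxxx -> Class A (1-126)
Class A, default mask 255.0.0.0 (/8)


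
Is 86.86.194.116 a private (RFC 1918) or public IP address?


RFC 1918 private ranges:
  10.0.0.0/8 (10.0.0.0 - 10.255.255.255)
  172.16.0.0/12 (172.16.0.0 - 172.31.255.255)
  192.168.0.0/16 (192.168.0.0 - 192.168.255.255)
Public (not in any RFC 1918 range)


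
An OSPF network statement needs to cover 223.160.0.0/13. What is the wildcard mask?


Subnet mask: 255.248.0.0
Wildcard = 255.255.255.255 - subnet mask
255 - 255 = 0
255 - 248 = 7
255 - 0 = 255
255 - 0 = 255
Wildcard: 0.7.255.255


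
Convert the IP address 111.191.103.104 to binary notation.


111 = 01101111
191 = 10111111
103 = 01100111
104 = 01101000
Binary: 01101111.10111111.01100111.01101000


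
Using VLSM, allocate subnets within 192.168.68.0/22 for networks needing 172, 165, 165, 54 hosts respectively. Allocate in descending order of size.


172 hosts -> /24 (254 usable): 192.168.68.0/24
165 hosts -> /24 (254 usable): 192.168.69.0/24
165 hosts -> /24 (254 usable): 192.168.70.0/24
54 hosts -> /26 (62 usable): 192.168.71.0/26
Allocation: 192.168.68.0/24 (172 hosts, 254 usable); 192.168.69.0/24 (165 hosts, 254 usable); 192.168.70.0/24 (165 hosts, 254 usable); 192.168.71.0/26 (54 hosts, 62 usable)


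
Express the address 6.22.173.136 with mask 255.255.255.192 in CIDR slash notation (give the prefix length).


Binary: 11111111.11111111.11111111.11000000
Count leading 1s
Prefix: /26


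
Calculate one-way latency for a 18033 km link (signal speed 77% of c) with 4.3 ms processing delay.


Speed = 0.77 * 3e5 km/s = 231000 km/s
Propagation delay = 18033 / 231000 = 0.0781 s = 78.0649 ms
Processing delay = 4.3 ms
Total one-way latency = 82.3649 ms


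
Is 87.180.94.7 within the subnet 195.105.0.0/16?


Subnet network: 195.105.0.0
Test IP AND mask: 87.180.0.0
No, 87.180.94.7 is not in 195.105.0.0/16


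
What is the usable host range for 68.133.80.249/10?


Network: 68.128.0.0
Broadcast: 68.191.255.255
First usable = network + 1
Last usable = broadcast - 1
Range: 68.128.0.1 to 68.191.255.254


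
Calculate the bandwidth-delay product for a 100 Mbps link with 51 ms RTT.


BDP = bandwidth * RTT
= 100 Mbps * 51 ms
= 100 * 1e6 * 51 / 1000 bits
= 5100000 bits
= 637500 bytes
= 622.5586 KB
BDP = 5100000 bits (637500 bytes)


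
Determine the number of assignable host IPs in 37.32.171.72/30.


Host bits = 32 - 30 = 2
Total addresses = 2^2 = 4
Usable = total - 2 (network and broadcast)
Usable hosts: 2


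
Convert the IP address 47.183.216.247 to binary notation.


47 = 00101111
183 = 10110111
216 = 11011000
247 = 11110111
Binary: 00101111.10110111.11011000.11110111


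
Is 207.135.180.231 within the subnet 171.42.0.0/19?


Subnet network: 171.42.0.0
Test IP AND mask: 207.135.160.0
No, 207.135.180.231 is not in 171.42.0.0/19


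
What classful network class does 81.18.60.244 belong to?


First octet: 81
Binary: 01010001
0xxxxxxx -> Class A (1-126)
Class A, default mask 255.0.0.0 (/8)


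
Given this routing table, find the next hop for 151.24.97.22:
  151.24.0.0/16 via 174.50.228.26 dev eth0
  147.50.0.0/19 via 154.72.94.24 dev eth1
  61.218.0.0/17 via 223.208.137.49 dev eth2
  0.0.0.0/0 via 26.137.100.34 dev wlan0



Longest prefix match for 151.24.97.22:
  /16 151.24.0.0: MATCH
  /19 147.50.0.0: no
  /17 61.218.0.0: no
  /0 0.0.0.0: MATCH
Selected: next-hop 174.50.228.26 via eth0 (matched /16)


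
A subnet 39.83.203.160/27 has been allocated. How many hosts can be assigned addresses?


Host bits = 32 - 27 = 5
Total addresses = 2^5 = 32
Usable = total - 2 (network and broadcast)
Usable hosts: 30


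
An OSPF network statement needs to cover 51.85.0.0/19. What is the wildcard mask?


Subnet mask: 255.255.224.0
Wildcard = 255.255.255.255 - subnet mask
255 - 255 = 0
255 - 255 = 0
255 - 224 = 31
255 - 0 = 255
Wildcard: 0.0.31.255


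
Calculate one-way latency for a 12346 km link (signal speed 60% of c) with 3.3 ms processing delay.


Speed = 0.6 * 3e5 km/s = 180000 km/s
Propagation delay = 12346 / 180000 = 0.0686 s = 68.5889 ms
Processing delay = 3.3 ms
Total one-way latency = 71.8889 ms


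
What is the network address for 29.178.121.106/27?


IP:   00011101.10110010.01111001.01101010
Mask: 11111111.11111111.11111111.11100000
AND operation:
Net:  00011101.10110010.01111001.01100000
Network: 29.178.121.96/27


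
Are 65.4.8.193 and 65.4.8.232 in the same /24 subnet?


Mask: 255.255.255.0
65.4.8.193 AND mask = 65.4.8.0
65.4.8.232 AND mask = 65.4.8.0
Yes, same subnet (65.4.8.0)


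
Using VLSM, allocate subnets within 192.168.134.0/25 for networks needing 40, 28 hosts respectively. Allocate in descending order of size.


40 hosts -> /26 (62 usable): 192.168.134.0/26
28 hosts -> /27 (30 usable): 192.168.134.64/27
Allocation: 192.168.134.0/26 (40 hosts, 62 usable); 192.168.134.64/27 (28 hosts, 30 usable)


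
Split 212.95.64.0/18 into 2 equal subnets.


New prefix = 18 + 1 = 19
Each subnet has 8192 addresses
  212.95.64.0/19
  212.95.96.0/19
Subnets: 212.95.64.0/19, 212.95.96.0/19


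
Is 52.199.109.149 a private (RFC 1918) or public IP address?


RFC 1918 private ranges:
  10.0.0.0/8 (10.0.0.0 - 10.255.255.255)
  172.16.0.0/12 (172.16.0.0 - 172.31.255.255)
  192.168.0.0/16 (192.168.0.0 - 192.168.255.255)
Public (not in any RFC 1918 range)


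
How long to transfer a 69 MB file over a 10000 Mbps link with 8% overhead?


Effective throughput = 10000 * (1 - 8/100) = 9200 Mbps
File size in Mb = 69 * 8 = 552 Mb
Time = 552 / 9200
Time = 0.06 seconds


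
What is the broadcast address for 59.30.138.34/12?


Network: 59.16.0.0/12
Host bits = 20
Set all host bits to 1:
Broadcast: 59.31.255.255


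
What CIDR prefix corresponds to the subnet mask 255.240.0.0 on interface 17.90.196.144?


Binary: 11111111.11110000.00000000.00000000
Count leading 1s
Prefix: /12


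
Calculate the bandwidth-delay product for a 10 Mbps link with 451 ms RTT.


BDP = bandwidth * RTT
= 10 Mbps * 451 ms
= 10 * 1e6 * 451 / 1000 bits
= 4510000 bits
= 563750 bytes
= 550.5371 KB
BDP = 4510000 bits (563750 bytes)


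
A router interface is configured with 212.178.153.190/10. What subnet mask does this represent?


/10 means 10 network bits, 22 host bits
Binary: 11111111110000000000000000000000
Mask: 255.192.0.0


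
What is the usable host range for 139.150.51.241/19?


Network: 139.150.32.0
Broadcast: 139.150.63.255
First usable = network + 1
Last usable = broadcast - 1
Range: 139.150.32.1 to 139.150.63.254


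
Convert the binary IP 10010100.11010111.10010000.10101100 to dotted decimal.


10010100 = 148
11010111 = 215
10010000 = 144
10101100 = 172
IP: 148.215.144.172


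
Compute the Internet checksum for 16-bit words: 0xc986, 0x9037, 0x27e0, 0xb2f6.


Sum all words (with carry folding):
+ 0xc986 = 0xc986
+ 0x9037 = 0x59be
+ 0x27e0 = 0x819e
+ 0xb2f6 = 0x3495
One's complement: ~0x3495
Checksum = 0xcb6a


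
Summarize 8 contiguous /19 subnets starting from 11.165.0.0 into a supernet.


Original prefix: /19
Number of subnets: 8 = 2^3
New prefix = 19 - 3 = 16
Supernet: 11.165.0.0/16


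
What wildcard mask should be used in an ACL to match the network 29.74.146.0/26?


Subnet mask: 255.255.255.192
Wildcard = 255.255.255.255 - subnet mask
255 - 255 = 0
255 - 255 = 0
255 - 255 = 0
255 - 192 = 63
Wildcard: 0.0.0.63


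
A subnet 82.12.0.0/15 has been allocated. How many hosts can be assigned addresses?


Host bits = 32 - 15 = 17
Total addresses = 2^17 = 131072
Usable = total - 2 (network and broadcast)
Usable hosts: 131070


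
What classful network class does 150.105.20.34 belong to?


First octet: 150
Binary: 10010110
10xxxxxx -> Class B (128-191)
Class B, default mask 255.255.0.0 (/16)


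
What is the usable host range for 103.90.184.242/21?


Network: 103.90.184.0
Broadcast: 103.90.191.255
First usable = network + 1
Last usable = broadcast - 1
Range: 103.90.184.1 to 103.90.191.254


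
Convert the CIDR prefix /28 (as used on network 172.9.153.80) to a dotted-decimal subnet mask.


/28 means 28 network bits, 4 host bits
Binary: 11111111111111111111111111110000
Mask: 255.255.255.240


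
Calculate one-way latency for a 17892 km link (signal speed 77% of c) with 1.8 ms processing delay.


Speed = 0.77 * 3e5 km/s = 231000 km/s
Propagation delay = 17892 / 231000 = 0.0775 s = 77.4545 ms
Processing delay = 1.8 ms
Total one-way latency = 79.2545 ms


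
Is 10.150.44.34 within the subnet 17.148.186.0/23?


Subnet network: 17.148.186.0
Test IP AND mask: 10.150.44.0
No, 10.150.44.34 is not in 17.148.186.0/23


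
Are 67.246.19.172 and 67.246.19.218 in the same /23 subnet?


Mask: 255.255.254.0
67.246.19.172 AND mask = 67.246.18.0
67.246.19.218 AND mask = 67.246.18.0
Yes, same subnet (67.246.18.0)


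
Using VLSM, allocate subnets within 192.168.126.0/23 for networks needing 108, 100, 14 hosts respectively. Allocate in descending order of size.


108 hosts -> /25 (126 usable): 192.168.126.0/25
100 hosts -> /25 (126 usable): 192.168.126.128/25
14 hosts -> /28 (14 usable): 192.168.127.0/28
Allocation: 192.168.126.0/25 (108 hosts, 126 usable); 192.168.126.128/25 (100 hosts, 126 usable); 192.168.127.0/28 (14 hosts, 14 usable)


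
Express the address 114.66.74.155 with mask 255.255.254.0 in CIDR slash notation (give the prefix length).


Binary: 11111111.11111111.11111110.00000000
Count leading 1s
Prefix: /23


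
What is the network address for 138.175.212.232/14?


IP:   10001010.10101111.11010100.11101000
Mask: 11111111.11111100.00000000.00000000
AND operation:
Net:  10001010.10101100.00000000.00000000
Network: 138.172.0.0/14


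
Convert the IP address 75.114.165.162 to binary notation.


75 = 01001011
114 = 01110010
165 = 10100101
162 = 10100010
Binary: 01001011.01110010.10100101.10100010


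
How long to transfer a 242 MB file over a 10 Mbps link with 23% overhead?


Effective throughput = 10 * (1 - 23/100) = 7.7 Mbps
File size in Mb = 242 * 8 = 1936 Mb
Time = 1936 / 7.7
Time = 251.4286 seconds


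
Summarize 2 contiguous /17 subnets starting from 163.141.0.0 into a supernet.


Original prefix: /17
Number of subnets: 2 = 2^1
New prefix = 17 - 1 = 16
Supernet: 163.141.0.0/16


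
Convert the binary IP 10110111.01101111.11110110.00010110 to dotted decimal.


10110111 = 183
01101111 = 111
11110110 = 246
00010110 = 22
IP: 183.111.246.22


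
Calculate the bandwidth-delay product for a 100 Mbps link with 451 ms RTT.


BDP = bandwidth * RTT
= 100 Mbps * 451 ms
= 100 * 1e6 * 451 / 1000 bits
= 45100000 bits
= 5637500 bytes
= 5505.3711 KB
BDP = 45100000 bits (5637500 bytes)


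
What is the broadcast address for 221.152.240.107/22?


Network: 221.152.240.0/22
Host bits = 10
Set all host bits to 1:
Broadcast: 221.152.243.255


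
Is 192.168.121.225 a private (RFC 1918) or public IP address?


RFC 1918 private ranges:
  10.0.0.0/8 (10.0.0.0 - 10.255.255.255)
  172.16.0.0/12 (172.16.0.0 - 172.31.255.255)
  192.168.0.0/16 (192.168.0.0 - 192.168.255.255)
Private (in 192.168.0.0/16)


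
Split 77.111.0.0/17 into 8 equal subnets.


New prefix = 17 + 3 = 20
Each subnet has 4096 addresses
  77.111.0.0/20
  77.111.16.0/20
  77.111.32.0/20
  77.111.48.0/20
  77.111.64.0/20
  77.111.80.0/20
  77.111.96.0/20
  77.111.112.0/20
Subnets: 77.111.0.0/20, 77.111.16.0/20, 77.111.32.0/20, 77.111.48.0/20, 77.111.64.0/20, 77.111.80.0/20, 77.111.96.0/20, 77.111.112.0/20


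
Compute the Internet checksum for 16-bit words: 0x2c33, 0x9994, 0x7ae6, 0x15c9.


Sum all words (with carry folding):
+ 0x2c33 = 0x2c33
+ 0x9994 = 0xc5c7
+ 0x7ae6 = 0x40ae
+ 0x15c9 = 0x5677
One's complement: ~0x5677
Checksum = 0xa988


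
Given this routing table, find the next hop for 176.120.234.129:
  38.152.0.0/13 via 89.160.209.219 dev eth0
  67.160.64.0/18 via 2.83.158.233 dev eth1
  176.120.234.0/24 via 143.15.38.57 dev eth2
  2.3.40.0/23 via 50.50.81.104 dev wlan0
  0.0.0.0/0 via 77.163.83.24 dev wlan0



Longest prefix match for 176.120.234.129:
  /13 38.152.0.0: no
  /18 67.160.64.0: no
  /24 176.120.234.0: MATCH
  /23 2.3.40.0: no
  /0 0.0.0.0: MATCH
Selected: next-hop 143.15.38.57 via eth2 (matched /24)


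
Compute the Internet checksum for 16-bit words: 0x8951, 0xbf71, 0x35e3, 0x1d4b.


Sum all words (with carry folding):
+ 0x8951 = 0x8951
+ 0xbf71 = 0x48c3
+ 0x35e3 = 0x7ea6
+ 0x1d4b = 0x9bf1
One's complement: ~0x9bf1
Checksum = 0x640e


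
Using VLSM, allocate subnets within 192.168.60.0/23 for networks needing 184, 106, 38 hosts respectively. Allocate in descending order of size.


184 hosts -> /24 (254 usable): 192.168.60.0/24
106 hosts -> /25 (126 usable): 192.168.61.0/25
38 hosts -> /26 (62 usable): 192.168.61.128/26
Allocation: 192.168.60.0/24 (184 hosts, 254 usable); 192.168.61.0/25 (106 hosts, 126 usable); 192.168.61.128/26 (38 hosts, 62 usable)


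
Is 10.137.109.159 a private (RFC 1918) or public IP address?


RFC 1918 private ranges:
  10.0.0.0/8 (10.0.0.0 - 10.255.255.255)
  172.16.0.0/12 (172.16.0.0 - 172.31.255.255)
  192.168.0.0/16 (192.168.0.0 - 192.168.255.255)
Private (in 10.0.0.0/8)


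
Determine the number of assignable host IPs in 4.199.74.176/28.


Host bits = 32 - 28 = 4
Total addresses = 2^4 = 16
Usable = total - 2 (network and broadcast)
Usable hosts: 14


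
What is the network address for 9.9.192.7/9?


IP:   00001001.00001001.11000000.00000111
Mask: 11111111.10000000.00000000.00000000
AND operation:
Net:  00001001.00000000.00000000.00000000
Network: 9.0.0.0/9


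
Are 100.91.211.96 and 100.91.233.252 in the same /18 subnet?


Mask: 255.255.192.0
100.91.211.96 AND mask = 100.91.192.0
100.91.233.252 AND mask = 100.91.192.0
Yes, same subnet (100.91.192.0)


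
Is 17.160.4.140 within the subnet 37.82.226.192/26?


Subnet network: 37.82.226.192
Test IP AND mask: 17.160.4.128
No, 17.160.4.140 is not in 37.82.226.192/26


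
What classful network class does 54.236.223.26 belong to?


First octet: 54
Binary: 00110110
0xxxxxxx -> Class A (1-126)
Class A, default mask 255.0.0.0 (/8)


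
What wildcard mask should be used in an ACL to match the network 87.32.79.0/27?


Subnet mask: 255.255.255.224
Wildcard = 255.255.255.255 - subnet mask
255 - 255 = 0
255 - 255 = 0
255 - 255 = 0
255 - 224 = 31
Wildcard: 0.0.0.31


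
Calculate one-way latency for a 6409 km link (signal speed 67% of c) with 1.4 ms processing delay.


Speed = 0.67 * 3e5 km/s = 201000 km/s
Propagation delay = 6409 / 201000 = 0.0319 s = 31.8856 ms
Processing delay = 1.4 ms
Total one-way latency = 33.2856 ms


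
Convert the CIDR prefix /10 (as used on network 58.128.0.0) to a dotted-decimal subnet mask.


/10 means 10 network bits, 22 host bits
Binary: 11111111110000000000000000000000
Mask: 255.192.0.0


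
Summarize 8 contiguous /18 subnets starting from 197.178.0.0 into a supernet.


Original prefix: /18
Number of subnets: 8 = 2^3
New prefix = 18 - 3 = 15
Supernet: 197.178.0.0/15


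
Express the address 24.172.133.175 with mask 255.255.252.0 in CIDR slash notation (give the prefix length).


Binary: 11111111.11111111.11111100.00000000
Count leading 1s
Prefix: /22


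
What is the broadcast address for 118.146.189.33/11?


Network: 118.128.0.0/11
Host bits = 21
Set all host bits to 1:
Broadcast: 118.159.255.255


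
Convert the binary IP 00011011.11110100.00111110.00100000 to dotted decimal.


00011011 = 27
11110100 = 244
00111110 = 62
00100000 = 32
IP: 27.244.62.32


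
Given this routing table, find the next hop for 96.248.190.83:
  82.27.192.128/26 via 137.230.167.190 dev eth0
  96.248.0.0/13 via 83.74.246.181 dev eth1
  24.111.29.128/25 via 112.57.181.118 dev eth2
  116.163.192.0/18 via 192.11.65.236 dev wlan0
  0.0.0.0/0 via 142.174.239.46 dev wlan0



Longest prefix match for 96.248.190.83:
  /26 82.27.192.128: no
  /13 96.248.0.0: MATCH
  /25 24.111.29.128: no
  /18 116.163.192.0: no
  /0 0.0.0.0: MATCH
Selected: next-hop 83.74.246.181 via eth1 (matched /13)


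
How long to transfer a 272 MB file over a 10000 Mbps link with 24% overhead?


Effective throughput = 10000 * (1 - 24/100) = 7600 Mbps
File size in Mb = 272 * 8 = 2176 Mb
Time = 2176 / 7600
Time = 0.2863 seconds


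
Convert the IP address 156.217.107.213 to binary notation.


156 = 10011100
217 = 11011001
107 = 01101011
213 = 11010101
Binary: 10011100.11011001.01101011.11010101


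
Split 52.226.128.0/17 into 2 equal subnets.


New prefix = 17 + 1 = 18
Each subnet has 16384 addresses
  52.226.128.0/18
  52.226.192.0/18
Subnets: 52.226.128.0/18, 52.226.192.0/18


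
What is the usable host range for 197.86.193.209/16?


Network: 197.86.0.0
Broadcast: 197.86.255.255
First usable = network + 1
Last usable = broadcast - 1
Range: 197.86.0.1 to 197.86.255.254


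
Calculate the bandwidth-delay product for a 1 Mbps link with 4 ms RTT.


BDP = bandwidth * RTT
= 1 Mbps * 4 ms
= 1 * 1e6 * 4 / 1000 bits
= 4000 bits
= 500 bytes
BDP = 4000 bits (500 bytes)


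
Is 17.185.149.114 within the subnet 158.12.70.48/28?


Subnet network: 158.12.70.48
Test IP AND mask: 17.185.149.112
No, 17.185.149.114 is not in 158.12.70.48/28


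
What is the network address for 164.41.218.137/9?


IP:   10100100.00101001.11011010.10001001
Mask: 11111111.10000000.00000000.00000000
AND operation:
Net:  10100100.00000000.00000000.00000000
Network: 164.0.0.0/9


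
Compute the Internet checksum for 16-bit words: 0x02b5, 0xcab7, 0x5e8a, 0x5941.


Sum all words (with carry folding):
+ 0x02b5 = 0x02b5
+ 0xcab7 = 0xcd6c
+ 0x5e8a = 0x2bf7
+ 0x5941 = 0x8538
One's complement: ~0x8538
Checksum = 0x7ac7


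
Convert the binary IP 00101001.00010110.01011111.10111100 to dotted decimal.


00101001 = 41
00010110 = 22
01011111 = 95
10111100 = 188
IP: 41.22.95.188


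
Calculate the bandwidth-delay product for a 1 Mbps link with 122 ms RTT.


BDP = bandwidth * RTT
= 1 Mbps * 122 ms
= 1 * 1e6 * 122 / 1000 bits
= 122000 bits
= 15250 bytes
= 14.8926 KB
BDP = 122000 bits (15250 bytes)


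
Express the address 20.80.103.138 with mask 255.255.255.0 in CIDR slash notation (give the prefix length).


Binary: 11111111.11111111.11111111.00000000
Count leading 1s
Prefix: /24


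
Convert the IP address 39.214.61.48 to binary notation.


39 = 00100111
214 = 11010110
61 = 00111101
48 = 00110000
Binary: 00100111.11010110.00111101.00110000


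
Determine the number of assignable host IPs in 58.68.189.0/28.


Host bits = 32 - 28 = 4
Total addresses = 2^4 = 16
Usable = total - 2 (network and broadcast)
Usable hosts: 14


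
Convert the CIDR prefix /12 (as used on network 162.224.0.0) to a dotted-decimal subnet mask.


/12 means 12 network bits, 20 host bits
Binary: 11111111111100000000000000000000
Mask: 255.240.0.0


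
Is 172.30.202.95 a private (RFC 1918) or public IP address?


RFC 1918 private ranges:
  10.0.0.0/8 (10.0.0.0 - 10.255.255.255)
  172.16.0.0/12 (172.16.0.0 - 172.31.255.255)
  192.168.0.0/16 (192.168.0.0 - 192.168.255.255)
Private (in 172.16.0.0/12)


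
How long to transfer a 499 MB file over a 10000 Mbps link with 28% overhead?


Effective throughput = 10000 * (1 - 28/100) = 7200 Mbps
File size in Mb = 499 * 8 = 3992 Mb
Time = 3992 / 7200
Time = 0.5544 seconds


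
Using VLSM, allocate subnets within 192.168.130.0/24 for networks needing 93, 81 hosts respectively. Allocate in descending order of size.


93 hosts -> /25 (126 usable): 192.168.130.0/25
81 hosts -> /25 (126 usable): 192.168.130.128/25
Allocation: 192.168.130.0/25 (93 hosts, 126 usable); 192.168.130.128/25 (81 hosts, 126 usable)


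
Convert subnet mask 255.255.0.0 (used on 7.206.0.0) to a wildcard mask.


Subnet mask: 255.255.0.0
Wildcard = 255.255.255.255 - subnet mask
255 - 255 = 0
255 - 255 = 0
255 - 0 = 255
255 - 0 = 255
Wildcard: 0.0.255.255


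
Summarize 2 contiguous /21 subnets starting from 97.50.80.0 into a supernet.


Original prefix: /21
Number of subnets: 2 = 2^1
New prefix = 21 - 1 = 20
Supernet: 97.50.80.0/20


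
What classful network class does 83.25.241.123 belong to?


First octet: 83
Binary: 01010011
0xxxxxxx -> Class A (1-126)
Class A, default mask 255.0.0.0 (/8)


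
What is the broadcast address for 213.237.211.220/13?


Network: 213.232.0.0/13
Host bits = 19
Set all host bits to 1:
Broadcast: 213.239.255.255


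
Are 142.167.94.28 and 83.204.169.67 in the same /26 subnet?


Mask: 255.255.255.192
142.167.94.28 AND mask = 142.167.94.0
83.204.169.67 AND mask = 83.204.169.64
No, different subnets (142.167.94.0 vs 83.204.169.64)


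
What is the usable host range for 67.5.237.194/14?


Network: 67.4.0.0
Broadcast: 67.7.255.255
First usable = network + 1
Last usable = broadcast - 1
Range: 67.4.0.1 to 67.7.255.254


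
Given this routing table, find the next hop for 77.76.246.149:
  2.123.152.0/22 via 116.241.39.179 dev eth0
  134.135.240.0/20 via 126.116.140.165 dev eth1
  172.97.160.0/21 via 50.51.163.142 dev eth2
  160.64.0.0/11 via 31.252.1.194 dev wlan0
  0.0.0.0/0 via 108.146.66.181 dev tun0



Longest prefix match for 77.76.246.149:
  /22 2.123.152.0: no
  /20 134.135.240.0: no
  /21 172.97.160.0: no
  /11 160.64.0.0: no
  /0 0.0.0.0: MATCH
Selected: next-hop 108.146.66.181 via tun0 (matched /0)


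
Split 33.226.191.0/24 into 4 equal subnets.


New prefix = 24 + 2 = 26
Each subnet has 64 addresses
  33.226.191.0/26
  33.226.191.64/26
  33.226.191.128/26
  33.226.191.192/26
Subnets: 33.226.191.0/26, 33.226.191.64/26, 33.226.191.128/26, 33.226.191.192/26


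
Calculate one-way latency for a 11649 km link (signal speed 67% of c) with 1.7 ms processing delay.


Speed = 0.67 * 3e5 km/s = 201000 km/s
Propagation delay = 11649 / 201000 = 0.058 s = 57.9552 ms
Processing delay = 1.7 ms
Total one-way latency = 59.6552 ms


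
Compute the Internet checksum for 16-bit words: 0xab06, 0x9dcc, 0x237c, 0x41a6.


Sum all words (with carry folding):
+ 0xab06 = 0xab06
+ 0x9dcc = 0x48d3
+ 0x237c = 0x6c4f
+ 0x41a6 = 0xadf5
One's complement: ~0xadf5
Checksum = 0x520a


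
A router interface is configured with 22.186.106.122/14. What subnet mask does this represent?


/14 means 14 network bits, 18 host bits
Binary: 11111111111111000000000000000000
Mask: 255.252.0.0


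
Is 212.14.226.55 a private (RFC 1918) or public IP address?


RFC 1918 private ranges:
  10.0.0.0/8 (10.0.0.0 - 10.255.255.255)
  172.16.0.0/12 (172.16.0.0 - 172.31.255.255)
  192.168.0.0/16 (192.168.0.0 - 192.168.255.255)
Public (not in any RFC 1918 range)


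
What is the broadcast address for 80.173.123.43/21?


Network: 80.173.120.0/21
Host bits = 11
Set all host bits to 1:
Broadcast: 80.173.127.255


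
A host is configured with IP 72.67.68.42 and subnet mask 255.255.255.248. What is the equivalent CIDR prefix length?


Binary: 11111111.11111111.11111111.11111000
Count leading 1s
Prefix: /29


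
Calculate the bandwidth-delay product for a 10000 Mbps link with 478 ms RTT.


BDP = bandwidth * RTT
= 10000 Mbps * 478 ms
= 10000 * 1e6 * 478 / 1000 bits
= 4780000000 bits
= 597500000 bytes
= 583496.0938 KB
BDP = 4780000000 bits (597500000 bytes)


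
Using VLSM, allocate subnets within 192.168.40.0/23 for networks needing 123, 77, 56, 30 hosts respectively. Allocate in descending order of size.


123 hosts -> /25 (126 usable): 192.168.40.0/25
77 hosts -> /25 (126 usable): 192.168.40.128/25
56 hosts -> /26 (62 usable): 192.168.41.0/26
30 hosts -> /27 (30 usable): 192.168.41.64/27
Allocation: 192.168.40.0/25 (123 hosts, 126 usable); 192.168.40.128/25 (77 hosts, 126 usable); 192.168.41.0/26 (56 hosts, 62 usable); 192.168.41.64/27 (30 hosts, 30 usable)
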